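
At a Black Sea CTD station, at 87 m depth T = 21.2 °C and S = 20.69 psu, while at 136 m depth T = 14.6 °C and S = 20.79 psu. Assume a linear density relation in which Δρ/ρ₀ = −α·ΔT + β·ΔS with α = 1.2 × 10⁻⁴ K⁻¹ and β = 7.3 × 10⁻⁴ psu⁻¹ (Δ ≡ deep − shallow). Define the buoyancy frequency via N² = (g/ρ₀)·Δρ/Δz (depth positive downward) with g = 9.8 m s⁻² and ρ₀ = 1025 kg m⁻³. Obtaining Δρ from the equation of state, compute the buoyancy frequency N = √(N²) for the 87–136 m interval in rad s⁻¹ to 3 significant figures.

0.0132 rad s⁻¹

ΔT = -6.6 K, ΔS = +0.10 psu (deep − shallow).
Δρ/ρ₀ = −αΔT + βΔS = 7.92 × 10⁻⁴ + 7.30 × 10⁻⁵ = 8.65 × 10⁻⁴, so Δρ ≈ 0.8866 kg m⁻³.
N² = (g/ρ₀)·Δρ/Δz = g·(Δρ/ρ₀)/Δz = 9.8 × 8.65 × 10⁻⁴ / 49 = 1.7300 × 10⁻⁴ s⁻².
N = √(1.7300 × 10⁻⁴) = 0.013153 rad s⁻¹ ≈ 0.0132 rad s⁻¹.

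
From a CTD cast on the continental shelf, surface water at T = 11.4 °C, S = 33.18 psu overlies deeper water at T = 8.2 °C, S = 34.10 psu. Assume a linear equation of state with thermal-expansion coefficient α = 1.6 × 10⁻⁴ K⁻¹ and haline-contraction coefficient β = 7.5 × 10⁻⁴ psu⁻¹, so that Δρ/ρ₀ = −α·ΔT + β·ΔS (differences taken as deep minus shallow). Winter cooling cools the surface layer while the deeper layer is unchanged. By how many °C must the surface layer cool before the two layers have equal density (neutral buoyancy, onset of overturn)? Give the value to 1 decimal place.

7.5 °C

Neutral buoyancy requires Δρ = 0, i.e. −α(T_deep − T_surf′) + β(S_deep − S_surf) = 0.
T_surf′ = T_deep − (β/α)·ΔS = 8.2 − (7.5 × 10⁻⁴/1.6 × 10⁻⁴)·(+0.92) = 3.887 °C.
Cooling required: 11.4 − (3.887) = 7.513 °C.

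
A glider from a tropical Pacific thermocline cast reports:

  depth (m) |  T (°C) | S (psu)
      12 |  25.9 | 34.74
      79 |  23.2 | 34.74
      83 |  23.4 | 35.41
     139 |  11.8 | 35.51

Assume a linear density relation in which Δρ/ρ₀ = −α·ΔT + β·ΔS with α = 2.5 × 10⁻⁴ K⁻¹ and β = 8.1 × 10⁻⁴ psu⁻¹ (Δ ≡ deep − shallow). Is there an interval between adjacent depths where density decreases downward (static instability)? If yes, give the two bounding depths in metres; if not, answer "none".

Evaluate Δρ/ρ₀ = −αΔT + βΔS across each adjacent pair:
  12–79 m: −αΔT+βΔS = −(2.5 × 10⁻⁴)(-2.7)+(8.1 × 10⁻⁴)(+0.00) = 6.8 × 10⁻⁴ → stable
  79–83 m: −αΔT+βΔS = −(2.5 × 10⁻⁴)(+0.2)+(8.1 × 10⁻⁴)(+0.67) = 4.9 × 10⁻⁴ → stable
  83–139 m: −αΔT+βΔS = −(2.5 × 10⁻⁴)(-11.6)+(8.1 × 10⁻⁴)(+0.10) = 3.0 × 10⁻³ → stable
Every interval has Δρ > 0: the column is stably stratified throughout.

none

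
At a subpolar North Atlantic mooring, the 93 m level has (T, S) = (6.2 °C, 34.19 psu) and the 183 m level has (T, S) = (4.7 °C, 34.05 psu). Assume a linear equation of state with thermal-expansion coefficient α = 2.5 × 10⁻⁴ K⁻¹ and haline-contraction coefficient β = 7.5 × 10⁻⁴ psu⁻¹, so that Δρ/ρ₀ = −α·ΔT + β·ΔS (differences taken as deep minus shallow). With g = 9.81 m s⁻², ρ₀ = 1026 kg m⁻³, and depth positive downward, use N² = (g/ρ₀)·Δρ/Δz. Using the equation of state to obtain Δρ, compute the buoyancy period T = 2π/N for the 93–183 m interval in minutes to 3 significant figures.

19.3 min

ΔT = -1.5 K, ΔS = -0.14 psu (deep − shallow).
Δρ/ρ₀ = −αΔT + βΔS = 3.75 × 10⁻⁴ − 1.05 × 10⁻⁴ = 2.70 × 10⁻⁴, so Δρ ≈ 0.2770 kg m⁻³.
N² = (g/ρ₀)·Δρ/Δz = g·(Δρ/ρ₀)/Δz = 9.81 × 2.70 × 10⁻⁴ / 90 = 2.9430 × 10⁻⁵ s⁻².
N = √(2.9430 × 10⁻⁵) = 5.4249 × 10⁻³ rad s⁻¹ → T = 2π/N = 1.1582 × 10³ s = 19.303 min ≈ 19.3 min.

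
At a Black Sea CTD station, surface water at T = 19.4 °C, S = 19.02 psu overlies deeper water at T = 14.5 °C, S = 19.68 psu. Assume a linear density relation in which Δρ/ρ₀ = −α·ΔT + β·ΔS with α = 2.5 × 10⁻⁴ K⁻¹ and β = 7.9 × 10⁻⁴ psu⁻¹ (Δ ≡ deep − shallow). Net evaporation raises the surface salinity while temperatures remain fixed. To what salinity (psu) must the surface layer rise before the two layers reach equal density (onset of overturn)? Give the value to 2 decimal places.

21.23 psu

Neutral buoyancy requires −α(T_deep − T_surf) + β(S_deep − S_surf′) = 0.
S_surf′ = S_deep − (α/β)·ΔT = 19.68 − (2.5 × 10⁻⁴/7.9 × 10⁻⁴)·(-4.9) = 21.2306 psu.
Increase required: 21.2306 − 19.02 = 2.2106 psu.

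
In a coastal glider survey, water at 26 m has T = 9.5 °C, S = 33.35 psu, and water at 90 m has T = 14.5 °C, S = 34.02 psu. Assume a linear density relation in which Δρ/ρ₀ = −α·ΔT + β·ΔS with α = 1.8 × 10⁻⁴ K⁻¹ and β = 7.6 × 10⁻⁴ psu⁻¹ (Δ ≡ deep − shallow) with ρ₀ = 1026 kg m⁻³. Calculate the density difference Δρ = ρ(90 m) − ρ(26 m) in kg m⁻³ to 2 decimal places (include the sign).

-0.40 kg m⁻³

ΔT = +5.0 K, ΔS = +0.67 psu (deep − shallow).
Δρ/ρ₀ = −(1.8 × 10⁻⁴)(+5.0) + (7.6 × 10⁻⁴)(+0.67) = -3.908 × 10⁻⁴.
Δρ = 1026 × (-3.908 × 10⁻⁴) = -0.40 kg m⁻³.
Negative Δρ: lighter below, statically unstable.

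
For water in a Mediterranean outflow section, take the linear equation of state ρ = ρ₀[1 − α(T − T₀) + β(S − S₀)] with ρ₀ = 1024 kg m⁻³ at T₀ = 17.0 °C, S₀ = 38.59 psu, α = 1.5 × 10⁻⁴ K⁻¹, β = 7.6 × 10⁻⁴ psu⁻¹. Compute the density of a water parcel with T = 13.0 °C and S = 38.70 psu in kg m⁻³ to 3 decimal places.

T − T₀ = -4.0 K, S − S₀ = +0.11 psu.
Bracket = 1 − α·(-4.0) + β·(+0.11) = 1 + (6.836 × 10⁻⁴) = 1.0006836.
ρ = 1024 × 1.0006836 = 1024.700 kg m⁻³.

1024.700 kg m⁻³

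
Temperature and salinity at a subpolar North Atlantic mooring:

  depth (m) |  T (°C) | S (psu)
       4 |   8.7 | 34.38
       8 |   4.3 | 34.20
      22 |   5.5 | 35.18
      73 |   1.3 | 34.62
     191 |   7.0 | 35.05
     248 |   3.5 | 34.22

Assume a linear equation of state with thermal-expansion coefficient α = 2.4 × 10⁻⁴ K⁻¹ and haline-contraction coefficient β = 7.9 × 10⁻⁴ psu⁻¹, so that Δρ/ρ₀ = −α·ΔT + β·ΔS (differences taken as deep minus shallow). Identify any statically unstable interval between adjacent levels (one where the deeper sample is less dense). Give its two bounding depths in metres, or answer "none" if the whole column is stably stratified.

73–191 m

Evaluate Δρ/ρ₀ = −αΔT + βΔS across each adjacent pair:
  4–8 m: −αΔT+βΔS = −(2.4 × 10⁻⁴)(-4.4)+(7.9 × 10⁻⁴)(-0.18) = 9.1 × 10⁻⁴ → stable
  8–22 m: −αΔT+βΔS = −(2.4 × 10⁻⁴)(+1.2)+(7.9 × 10⁻⁴)(+0.98) = 4.9 × 10⁻⁴ → stable
  22–73 m: −αΔT+βΔS = −(2.4 × 10⁻⁴)(-4.2)+(7.9 × 10⁻⁴)(-0.56) = 5.7 × 10⁻⁴ → stable
  73–191 m: −αΔT+βΔS = −(2.4 × 10⁻⁴)(+5.7)+(7.9 × 10⁻⁴)(+0.43) = -1.0 × 10⁻³ → UNSTABLE
  191–248 m: −αΔT+βΔS = −(2.4 × 10⁻⁴)(-3.5)+(7.9 × 10⁻⁴)(-0.83) = 1.8 × 10⁻⁴ → stable
The 73–191 m interval has Δρ < 0: lighter water underlies denser water.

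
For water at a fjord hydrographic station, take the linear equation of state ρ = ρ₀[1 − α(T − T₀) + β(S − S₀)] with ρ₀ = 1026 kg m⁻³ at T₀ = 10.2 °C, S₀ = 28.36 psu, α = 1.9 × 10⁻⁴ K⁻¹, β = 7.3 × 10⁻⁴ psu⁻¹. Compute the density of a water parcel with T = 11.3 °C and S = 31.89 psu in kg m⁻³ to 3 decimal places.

1028.429 kg m⁻³

T − T₀ = +1.1 K, S − S₀ = +3.53 psu.
Bracket = 1 − α·(+1.1) + β·(+3.53) = 1 + (2.3679 × 10⁻³) = 1.0023679.
ρ = 1026 × 1.0023679 = 1028.429 kg m⁻³.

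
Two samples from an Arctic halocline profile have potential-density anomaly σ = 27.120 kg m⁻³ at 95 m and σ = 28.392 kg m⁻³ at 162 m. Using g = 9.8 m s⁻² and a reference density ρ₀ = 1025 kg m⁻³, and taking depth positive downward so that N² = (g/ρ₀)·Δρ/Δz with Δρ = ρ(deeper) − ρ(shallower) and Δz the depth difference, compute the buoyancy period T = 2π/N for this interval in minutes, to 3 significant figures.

Δρ = 1028.392 − 1027.120 = 1.272 kg m⁻³ over Δz = 162 − 95 = 67 m.
N² = (9.8/1025) × (1.272/67) = 1.8152 × 10⁻⁴ s⁻².
N = √(1.8152 × 10⁻⁴) = 0.013473 rad s⁻¹, so T = 2π/N = 466.35 s = 7.7725 min ≈ 7.77 min.

7.77 min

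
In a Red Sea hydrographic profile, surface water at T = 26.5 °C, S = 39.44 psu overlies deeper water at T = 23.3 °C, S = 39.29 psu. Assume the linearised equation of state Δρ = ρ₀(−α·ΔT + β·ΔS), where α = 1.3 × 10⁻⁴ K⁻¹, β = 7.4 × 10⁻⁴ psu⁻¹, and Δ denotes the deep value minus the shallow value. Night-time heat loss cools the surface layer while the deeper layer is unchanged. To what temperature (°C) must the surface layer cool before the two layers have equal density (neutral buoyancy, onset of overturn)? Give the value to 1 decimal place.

Neutral buoyancy requires Δρ = 0, i.e. −α(T_deep − T_surf′) + β(S_deep − S_surf) = 0.
T_surf′ = T_deep − (β/α)·ΔS = 23.3 − (7.4 × 10⁻⁴/1.3 × 10⁻⁴)·(-0.15) = 24.154 °C.
Cooling required: 26.5 − (24.154) = 2.346 °C.

24.2 °C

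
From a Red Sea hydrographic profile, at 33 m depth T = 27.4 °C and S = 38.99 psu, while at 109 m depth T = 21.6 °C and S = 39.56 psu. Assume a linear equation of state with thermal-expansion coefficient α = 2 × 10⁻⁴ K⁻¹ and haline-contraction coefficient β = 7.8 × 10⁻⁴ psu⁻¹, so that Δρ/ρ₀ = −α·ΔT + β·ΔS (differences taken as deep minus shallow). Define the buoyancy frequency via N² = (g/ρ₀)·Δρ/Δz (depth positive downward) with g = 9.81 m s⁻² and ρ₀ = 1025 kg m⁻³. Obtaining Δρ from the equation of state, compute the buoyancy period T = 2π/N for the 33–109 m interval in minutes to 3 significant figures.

ΔT = -5.8 K, ΔS = +0.57 psu (deep − shallow).
Δρ/ρ₀ = −αΔT + βΔS = 1.16 × 10⁻³ + 4.446 × 10⁻⁴ = 1.6046 × 10⁻³, so Δρ ≈ 1.645 kg m⁻³.
N² = (g/ρ₀)·Δρ/Δz = g·(Δρ/ρ₀)/Δz = 9.81 × 1.6046 × 10⁻³ / 76 = 2.0712 × 10⁻⁴ s⁻².
N = √(2.0712 × 10⁻⁴) = 0.014392 rad s⁻¹ → T = 2π/N = 436.57 s = 7.2762 min ≈ 7.28 min.

7.28 min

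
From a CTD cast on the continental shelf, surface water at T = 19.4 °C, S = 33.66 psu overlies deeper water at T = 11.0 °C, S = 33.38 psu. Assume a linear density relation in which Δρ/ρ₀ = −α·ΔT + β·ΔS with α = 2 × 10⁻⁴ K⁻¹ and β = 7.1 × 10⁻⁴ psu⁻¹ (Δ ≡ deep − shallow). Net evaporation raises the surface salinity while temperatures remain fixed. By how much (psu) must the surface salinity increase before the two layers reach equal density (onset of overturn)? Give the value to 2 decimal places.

2.09 psu

Neutral buoyancy requires −α(T_deep − T_surf) + β(S_deep − S_surf′) = 0.
S_surf′ = S_deep − (α/β)·ΔT = 33.38 − (2 × 10⁻⁴/7.1 × 10⁻⁴)·(-8.4) = 35.7462 psu.
Increase required: 35.7462 − 33.66 = 2.0862 psu.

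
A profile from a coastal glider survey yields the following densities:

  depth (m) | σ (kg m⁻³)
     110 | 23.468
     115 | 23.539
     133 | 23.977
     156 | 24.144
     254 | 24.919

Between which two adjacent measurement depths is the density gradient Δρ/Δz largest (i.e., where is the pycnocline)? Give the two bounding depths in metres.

Compute the density gradient over each adjacent pair:
  110–115 m: Δρ/Δz = 0.071/5 = 0.014 kg m⁻⁴
  115–133 m: Δρ/Δz = 0.438/18 = 0.024 kg m⁻⁴
  133–156 m: Δρ/Δz = 0.167/23 = 7.3 × 10⁻³ kg m⁻⁴
  156–254 m: Δρ/Δz = 0.775/98 = 7.9 × 10⁻³ kg m⁻⁴
The largest gradient is in the 115–133 m interval — the pycnocline.

115–133 m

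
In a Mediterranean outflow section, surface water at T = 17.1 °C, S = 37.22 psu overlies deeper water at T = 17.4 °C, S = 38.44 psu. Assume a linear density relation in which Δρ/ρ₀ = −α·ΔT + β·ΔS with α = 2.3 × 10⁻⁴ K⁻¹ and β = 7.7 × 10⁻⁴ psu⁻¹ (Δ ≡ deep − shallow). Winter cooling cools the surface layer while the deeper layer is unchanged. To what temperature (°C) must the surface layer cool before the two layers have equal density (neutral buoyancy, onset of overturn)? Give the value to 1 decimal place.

13.3 °C

Neutral buoyancy requires Δρ = 0, i.e. −α(T_deep − T_surf′) + β(S_deep − S_surf) = 0.
T_surf′ = T_deep − (β/α)·ΔS = 17.4 − (7.7 × 10⁻⁴/2.3 × 10⁻⁴)·(+1.22) = 13.316 °C.
Cooling required: 17.1 − (13.316) = 3.784 °C.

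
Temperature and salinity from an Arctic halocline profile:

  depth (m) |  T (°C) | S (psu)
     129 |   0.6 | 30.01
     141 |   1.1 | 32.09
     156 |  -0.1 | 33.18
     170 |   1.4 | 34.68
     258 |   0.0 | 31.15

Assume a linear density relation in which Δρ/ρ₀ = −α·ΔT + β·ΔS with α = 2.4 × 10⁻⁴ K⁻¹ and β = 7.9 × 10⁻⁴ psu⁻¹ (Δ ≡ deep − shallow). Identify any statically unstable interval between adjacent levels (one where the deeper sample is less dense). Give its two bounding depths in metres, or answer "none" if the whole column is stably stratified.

170–258 m

Evaluate Δρ/ρ₀ = −αΔT + βΔS across each adjacent pair:
  129–141 m: −αΔT+βΔS = −(2.4 × 10⁻⁴)(+0.5)+(7.9 × 10⁻⁴)(+2.08) = 1.5 × 10⁻³ → stable
  141–156 m: −αΔT+βΔS = −(2.4 × 10⁻⁴)(-1.2)+(7.9 × 10⁻⁴)(+1.09) = 1.1 × 10⁻³ → stable
  156–170 m: −αΔT+βΔS = −(2.4 × 10⁻⁴)(+1.5)+(7.9 × 10⁻⁴)(+1.50) = 8.2 × 10⁻⁴ → stable
  170–258 m: −αΔT+βΔS = −(2.4 × 10⁻⁴)(-1.4)+(7.9 × 10⁻⁴)(-3.53) = -2.5 × 10⁻³ → UNSTABLE
The 170–258 m interval has Δρ < 0: lighter water underlies denser water.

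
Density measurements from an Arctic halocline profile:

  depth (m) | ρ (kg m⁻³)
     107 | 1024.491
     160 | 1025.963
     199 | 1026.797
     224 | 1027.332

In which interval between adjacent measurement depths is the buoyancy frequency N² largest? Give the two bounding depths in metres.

Compute the density gradient over each adjacent pair:
  107–160 m: Δρ/Δz = 1.472/53 = 0.028 kg m⁻⁴
  160–199 m: Δρ/Δz = 0.834/39 = 0.021 kg m⁻⁴
  199–224 m: Δρ/Δz = 0.535/25 = 0.021 kg m⁻⁴
The largest gradient is in the 107–160 m interval — the pycnocline.

107–160 m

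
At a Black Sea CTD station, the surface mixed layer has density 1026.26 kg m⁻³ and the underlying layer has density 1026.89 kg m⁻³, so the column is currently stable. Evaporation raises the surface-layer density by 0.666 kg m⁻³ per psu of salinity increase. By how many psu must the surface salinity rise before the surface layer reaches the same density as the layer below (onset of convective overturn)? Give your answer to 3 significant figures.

Density deficit of the surface layer: 1026.89 − 1026.26 = 0.63 kg m⁻³.
Required change = 0.63 / 0.666 = 0.946 psu.

0.946 psu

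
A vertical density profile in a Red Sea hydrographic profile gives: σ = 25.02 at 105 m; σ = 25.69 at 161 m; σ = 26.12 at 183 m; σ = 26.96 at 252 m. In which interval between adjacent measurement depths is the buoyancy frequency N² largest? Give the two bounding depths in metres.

161–183 m

Compute the density gradient over each adjacent pair:
  105–161 m: Δρ/Δz = 0.67/56 = 0.012 kg m⁻⁴
  161–183 m: Δρ/Δz = 0.43/22 = 0.020 kg m⁻⁴
  183–252 m: Δρ/Δz = 0.84/69 = 0.012 kg m⁻⁴
The largest gradient is in the 161–183 m interval — the pycnocline.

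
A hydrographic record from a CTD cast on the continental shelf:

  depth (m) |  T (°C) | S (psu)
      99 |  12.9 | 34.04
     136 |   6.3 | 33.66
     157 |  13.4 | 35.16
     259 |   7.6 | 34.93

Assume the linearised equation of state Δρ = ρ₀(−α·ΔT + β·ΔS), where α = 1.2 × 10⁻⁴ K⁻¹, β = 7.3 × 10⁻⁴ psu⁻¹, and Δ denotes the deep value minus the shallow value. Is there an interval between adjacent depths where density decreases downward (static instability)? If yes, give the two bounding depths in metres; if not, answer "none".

none

Evaluate Δρ/ρ₀ = −αΔT + βΔS across each adjacent pair:
  99–136 m: −αΔT+βΔS = −(1.2 × 10⁻⁴)(-6.6)+(7.3 × 10⁻⁴)(-0.38) = 5.1 × 10⁻⁴ → stable
  136–157 m: −αΔT+βΔS = −(1.2 × 10⁻⁴)(+7.1)+(7.3 × 10⁻⁴)(+1.50) = 2.4 × 10⁻⁴ → stable
  157–259 m: −αΔT+βΔS = −(1.2 × 10⁻⁴)(-5.8)+(7.3 × 10⁻⁴)(-0.23) = 5.3 × 10⁻⁴ → stable
Every interval has Δρ > 0: the column is stably stratified throughout.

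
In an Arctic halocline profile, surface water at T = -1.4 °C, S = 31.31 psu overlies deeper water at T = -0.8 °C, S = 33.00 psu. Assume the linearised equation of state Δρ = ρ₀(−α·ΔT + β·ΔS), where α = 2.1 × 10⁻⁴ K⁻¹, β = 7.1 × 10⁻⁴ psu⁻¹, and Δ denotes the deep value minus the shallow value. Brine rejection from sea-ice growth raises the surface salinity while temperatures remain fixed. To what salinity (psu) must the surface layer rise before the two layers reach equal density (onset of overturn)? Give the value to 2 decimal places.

32.82 psu

Neutral buoyancy requires −α(T_deep − T_surf) + β(S_deep − S_surf′) = 0.
S_surf′ = S_deep − (α/β)·ΔT = 33.00 − (2.1 × 10⁻⁴/7.1 × 10⁻⁴)·(+0.6) = 32.8225 psu.
Increase required: 32.8225 − 31.31 = 1.5125 psu.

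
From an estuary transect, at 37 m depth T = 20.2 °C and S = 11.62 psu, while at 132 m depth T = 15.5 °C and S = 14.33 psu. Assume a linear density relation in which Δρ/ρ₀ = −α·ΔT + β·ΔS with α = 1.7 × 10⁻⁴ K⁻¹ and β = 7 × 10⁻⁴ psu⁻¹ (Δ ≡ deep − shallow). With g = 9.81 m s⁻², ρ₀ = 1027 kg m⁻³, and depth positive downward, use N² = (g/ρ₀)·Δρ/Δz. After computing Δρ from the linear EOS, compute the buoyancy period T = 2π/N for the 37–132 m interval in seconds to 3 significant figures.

377 s

ΔT = -4.7 K, ΔS = +2.71 psu (deep − shallow).
Δρ/ρ₀ = −αΔT + βΔS = 7.99 × 10⁻⁴ + 1.897 × 10⁻³ = 2.696 × 10⁻³, so Δρ ≈ 2.769 kg m⁻³.
N² = (g/ρ₀)·Δρ/Δz = g·(Δρ/ρ₀)/Δz = 9.81 × 2.696 × 10⁻³ / 95 = 2.7840 × 10⁻⁴ s⁻².
N = √(2.7840 × 10⁻⁴) = 0.016685 rad s⁻¹ → T = 2π/N = 376.58 s ≈ 377 s.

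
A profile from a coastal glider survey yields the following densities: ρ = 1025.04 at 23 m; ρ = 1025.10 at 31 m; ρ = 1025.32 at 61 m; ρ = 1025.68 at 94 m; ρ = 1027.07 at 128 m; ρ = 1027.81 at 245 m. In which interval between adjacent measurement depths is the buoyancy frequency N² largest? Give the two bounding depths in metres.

Compute the density gradient over each adjacent pair:
  23–31 m: Δρ/Δz = 0.06/8 = 7.5 × 10⁻³ kg m⁻⁴
  31–61 m: Δρ/Δz = 0.22/30 = 7.3 × 10⁻³ kg m⁻⁴
  61–94 m: Δρ/Δz = 0.36/33 = 0.011 kg m⁻⁴
  94–128 m: Δρ/Δz = 1.39/34 = 0.041 kg m⁻⁴
  128–245 m: Δρ/Δz = 0.74/117 = 6.3 × 10⁻³ kg m⁻⁴
The largest gradient is in the 94–128 m interval — the pycnocline.

94–128 m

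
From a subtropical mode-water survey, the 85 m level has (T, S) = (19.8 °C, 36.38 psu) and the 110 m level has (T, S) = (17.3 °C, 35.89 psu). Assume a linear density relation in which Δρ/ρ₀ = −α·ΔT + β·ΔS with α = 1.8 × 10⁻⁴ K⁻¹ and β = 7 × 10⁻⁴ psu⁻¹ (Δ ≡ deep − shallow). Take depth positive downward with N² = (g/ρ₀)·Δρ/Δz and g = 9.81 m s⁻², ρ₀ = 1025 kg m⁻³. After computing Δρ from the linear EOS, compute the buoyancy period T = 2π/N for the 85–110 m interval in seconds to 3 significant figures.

ΔT = -2.5 K, ΔS = -0.49 psu (deep − shallow).
Δρ/ρ₀ = −αΔT + βΔS = 4.50 × 10⁻⁴ − 3.43 × 10⁻⁴ = 1.07 × 10⁻⁴, so Δρ ≈ 0.1097 kg m⁻³.
N² = (g/ρ₀)·Δρ/Δz = g·(Δρ/ρ₀)/Δz = 9.81 × 1.07 × 10⁻⁴ / 25 = 4.1987 × 10⁻⁵ s⁻².
N = √(4.1987 × 10⁻⁵) = 6.4797 × 10⁻³ rad s⁻¹ → T = 2π/N = 969.67 s ≈ 970 s.

970 s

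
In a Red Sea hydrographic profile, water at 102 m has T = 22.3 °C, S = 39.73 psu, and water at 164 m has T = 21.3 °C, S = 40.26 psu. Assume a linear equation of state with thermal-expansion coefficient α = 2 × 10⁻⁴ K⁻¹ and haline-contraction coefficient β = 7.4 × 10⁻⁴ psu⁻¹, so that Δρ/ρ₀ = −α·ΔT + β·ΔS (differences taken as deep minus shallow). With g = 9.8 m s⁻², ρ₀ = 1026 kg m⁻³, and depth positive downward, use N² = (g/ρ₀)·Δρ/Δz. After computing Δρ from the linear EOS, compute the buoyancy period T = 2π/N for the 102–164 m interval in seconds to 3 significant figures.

ΔT = -1.0 K, ΔS = +0.53 psu (deep − shallow).
Δρ/ρ₀ = −αΔT + βΔS = 2.00 × 10⁻⁴ + 3.922 × 10⁻⁴ = 5.922 × 10⁻⁴, so Δρ ≈ 0.6076 kg m⁻³.
N² = (g/ρ₀)·Δρ/Δz = g·(Δρ/ρ₀)/Δz = 9.8 × 5.922 × 10⁻⁴ / 62 = 9.3606 × 10⁻⁵ s⁻².
N = √(9.3606 × 10⁻⁵) = 9.6750 × 10⁻³ rad s⁻¹ → T = 2π/N = 649.42 s ≈ 649 s.

649 s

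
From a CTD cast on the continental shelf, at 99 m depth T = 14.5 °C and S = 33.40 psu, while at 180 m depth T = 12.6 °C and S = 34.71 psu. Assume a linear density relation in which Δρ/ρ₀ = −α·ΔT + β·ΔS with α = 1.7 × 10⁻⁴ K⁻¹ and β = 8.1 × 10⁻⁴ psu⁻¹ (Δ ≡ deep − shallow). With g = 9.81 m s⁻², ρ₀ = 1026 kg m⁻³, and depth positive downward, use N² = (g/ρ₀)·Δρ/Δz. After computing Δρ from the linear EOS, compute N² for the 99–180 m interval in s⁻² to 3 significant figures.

ΔT = -1.9 K, ΔS = +1.31 psu (deep − shallow).
Δρ/ρ₀ = −αΔT + βΔS = 3.23 × 10⁻⁴ + 1.0611 × 10⁻³ = 1.3841 × 10⁻³, so Δρ ≈ 1.420 kg m⁻³.
N² = (g/ρ₀)·Δρ/Δz = g·(Δρ/ρ₀)/Δz = 9.81 × 1.3841 × 10⁻³ / 81 = 1.6763 × 10⁻⁴ s⁻² ≈ 1.68 × 10⁻⁴ s⁻².

1.68 × 10⁻⁴ s⁻²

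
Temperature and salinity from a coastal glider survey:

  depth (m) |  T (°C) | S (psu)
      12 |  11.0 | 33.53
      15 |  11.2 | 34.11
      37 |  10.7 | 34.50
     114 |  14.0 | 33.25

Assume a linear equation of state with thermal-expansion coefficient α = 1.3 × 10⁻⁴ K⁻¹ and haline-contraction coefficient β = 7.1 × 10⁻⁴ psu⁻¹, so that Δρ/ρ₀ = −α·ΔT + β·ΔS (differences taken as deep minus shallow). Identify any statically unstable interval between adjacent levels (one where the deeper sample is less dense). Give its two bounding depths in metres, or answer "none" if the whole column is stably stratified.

Evaluate Δρ/ρ₀ = −αΔT + βΔS across each adjacent pair:
  12–15 m: −αΔT+βΔS = −(1.3 × 10⁻⁴)(+0.2)+(7.1 × 10⁻⁴)(+0.58) = 3.9 × 10⁻⁴ → stable
  15–37 m: −αΔT+βΔS = −(1.3 × 10⁻⁴)(-0.5)+(7.1 × 10⁻⁴)(+0.39) = 3.4 × 10⁻⁴ → stable
  37–114 m: −αΔT+βΔS = −(1.3 × 10⁻⁴)(+3.3)+(7.1 × 10⁻⁴)(-1.25) = -1.3 × 10⁻³ → UNSTABLE
The 37–114 m interval has Δρ < 0: lighter water underlies denser water.

37–114 m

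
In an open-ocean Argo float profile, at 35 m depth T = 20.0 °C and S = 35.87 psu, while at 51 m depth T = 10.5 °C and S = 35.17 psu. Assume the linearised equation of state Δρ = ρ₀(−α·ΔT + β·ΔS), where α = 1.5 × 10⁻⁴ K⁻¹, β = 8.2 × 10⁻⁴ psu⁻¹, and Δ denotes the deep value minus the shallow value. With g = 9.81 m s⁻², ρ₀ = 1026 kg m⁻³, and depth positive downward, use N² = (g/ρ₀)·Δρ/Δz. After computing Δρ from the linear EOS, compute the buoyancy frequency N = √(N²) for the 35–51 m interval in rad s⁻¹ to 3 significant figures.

0.0228 rad s⁻¹

ΔT = -9.5 K, ΔS = -0.70 psu (deep − shallow).
Δρ/ρ₀ = −αΔT + βΔS = 1.425 × 10⁻³ − 5.74 × 10⁻⁴ = 8.51 × 10⁻⁴, so Δρ ≈ 0.8731 kg m⁻³.
N² = (g/ρ₀)·Δρ/Δz = g·(Δρ/ρ₀)/Δz = 9.81 × 8.51 × 10⁻⁴ / 16 = 5.2177 × 10⁻⁴ s⁻².
N = √(5.2177 × 10⁻⁴) = 0.022842 rad s⁻¹ ≈ 0.0228 rad s⁻¹.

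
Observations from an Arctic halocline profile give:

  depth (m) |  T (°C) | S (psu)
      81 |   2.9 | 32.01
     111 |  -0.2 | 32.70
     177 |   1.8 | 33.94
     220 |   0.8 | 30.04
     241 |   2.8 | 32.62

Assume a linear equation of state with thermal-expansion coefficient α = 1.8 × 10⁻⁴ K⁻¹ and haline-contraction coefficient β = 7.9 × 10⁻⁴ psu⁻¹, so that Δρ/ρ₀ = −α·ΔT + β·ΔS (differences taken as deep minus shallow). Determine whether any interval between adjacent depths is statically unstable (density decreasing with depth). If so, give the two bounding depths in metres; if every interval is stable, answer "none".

177–220 m

Evaluate Δρ/ρ₀ = −αΔT + βΔS across each adjacent pair:
  81–111 m: −αΔT+βΔS = −(1.8 × 10⁻⁴)(-3.1)+(7.9 × 10⁻⁴)(+0.69) = 1.1 × 10⁻³ → stable
  111–177 m: −αΔT+βΔS = −(1.8 × 10⁻⁴)(+2.0)+(7.9 × 10⁻⁴)(+1.24) = 6.2 × 10⁻⁴ → stable
  177–220 m: −αΔT+βΔS = −(1.8 × 10⁻⁴)(-1.0)+(7.9 × 10⁻⁴)(-3.90) = -2.9 × 10⁻³ → UNSTABLE
  220–241 m: −αΔT+βΔS = −(1.8 × 10⁻⁴)(+2.0)+(7.9 × 10⁻⁴)(+2.58) = 1.7 × 10⁻³ → stable
The 177–220 m interval has Δρ < 0: lighter water underlies denser water.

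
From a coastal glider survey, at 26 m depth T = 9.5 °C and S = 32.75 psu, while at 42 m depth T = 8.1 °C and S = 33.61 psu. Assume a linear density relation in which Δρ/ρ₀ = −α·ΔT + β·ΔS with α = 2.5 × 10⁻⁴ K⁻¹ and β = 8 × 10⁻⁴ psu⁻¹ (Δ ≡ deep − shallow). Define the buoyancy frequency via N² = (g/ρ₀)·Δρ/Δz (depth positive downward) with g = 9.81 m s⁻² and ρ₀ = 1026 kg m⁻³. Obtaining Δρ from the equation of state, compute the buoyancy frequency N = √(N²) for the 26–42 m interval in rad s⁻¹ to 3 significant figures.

ΔT = -1.4 K, ΔS = +0.86 psu (deep − shallow).
Δρ/ρ₀ = −αΔT + βΔS = 3.50 × 10⁻⁴ + 6.88 × 10⁻⁴ = 1.038 × 10⁻³, so Δρ ≈ 1.065 kg m⁻³.
N² = (g/ρ₀)·Δρ/Δz = g·(Δρ/ρ₀)/Δz = 9.81 × 1.038 × 10⁻³ / 16 = 6.3642 × 10⁻⁴ s⁻².
N = √(6.3642 × 10⁻⁴) = 0.025227 rad s⁻¹ ≈ 0.0252 rad s⁻¹.

0.0252 rad s⁻¹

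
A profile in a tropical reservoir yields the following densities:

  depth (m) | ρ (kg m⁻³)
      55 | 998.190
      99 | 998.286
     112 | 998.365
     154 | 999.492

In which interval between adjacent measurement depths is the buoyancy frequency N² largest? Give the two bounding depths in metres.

Compute the density gradient over each adjacent pair:
  55–99 m: Δρ/Δz = 0.096/44 = 2.2 × 10⁻³ kg m⁻⁴
  99–112 m: Δρ/Δz = 0.079/13 = 6.1 × 10⁻³ kg m⁻⁴
  112–154 m: Δρ/Δz = 1.127/42 = 0.027 kg m⁻⁴
The largest gradient is in the 112–154 m interval — the pycnocline.

112–154 m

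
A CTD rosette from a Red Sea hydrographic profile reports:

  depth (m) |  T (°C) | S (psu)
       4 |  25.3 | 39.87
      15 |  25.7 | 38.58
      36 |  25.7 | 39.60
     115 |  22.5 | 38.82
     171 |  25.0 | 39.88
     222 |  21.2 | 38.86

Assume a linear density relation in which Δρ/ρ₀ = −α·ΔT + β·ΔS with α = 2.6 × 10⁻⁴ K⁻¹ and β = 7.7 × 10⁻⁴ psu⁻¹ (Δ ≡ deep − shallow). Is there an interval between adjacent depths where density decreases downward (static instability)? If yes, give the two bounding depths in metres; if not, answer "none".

Evaluate Δρ/ρ₀ = −αΔT + βΔS across each adjacent pair:
  4–15 m: −αΔT+βΔS = −(2.6 × 10⁻⁴)(+0.4)+(7.7 × 10⁻⁴)(-1.29) = -1.1 × 10⁻³ → UNSTABLE
  15–36 m: −αΔT+βΔS = −(2.6 × 10⁻⁴)(+0.0)+(7.7 × 10⁻⁴)(+1.02) = 7.9 × 10⁻⁴ → stable
  36–115 m: −αΔT+βΔS = −(2.6 × 10⁻⁴)(-3.2)+(7.7 × 10⁻⁴)(-0.78) = 2.3 × 10⁻⁴ → stable
  115–171 m: −αΔT+βΔS = −(2.6 × 10⁻⁴)(+2.5)+(7.7 × 10⁻⁴)(+1.06) = 1.7 × 10⁻⁴ → stable
  171–222 m: −αΔT+βΔS = −(2.6 × 10⁻⁴)(-3.8)+(7.7 × 10⁻⁴)(-1.02) = 2.0 × 10⁻⁴ → stable
The 4–15 m interval has Δρ < 0: lighter water underlies denser water.

4–15 m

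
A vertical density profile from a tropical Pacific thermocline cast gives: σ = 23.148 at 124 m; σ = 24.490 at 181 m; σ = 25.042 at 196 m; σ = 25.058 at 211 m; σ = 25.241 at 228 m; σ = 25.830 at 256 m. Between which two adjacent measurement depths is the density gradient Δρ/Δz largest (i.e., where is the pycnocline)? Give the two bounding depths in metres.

181–196 m

Compute the density gradient over each adjacent pair:
  124–181 m: Δρ/Δz = 1.342/57 = 0.024 kg m⁻⁴
  181–196 m: Δρ/Δz = 0.552/15 = 0.037 kg m⁻⁴
  196–211 m: Δρ/Δz = 0.016/15 = 1.1 × 10⁻³ kg m⁻⁴
  211–228 m: Δρ/Δz = 0.183/17 = 0.011 kg m⁻⁴
  228–256 m: Δρ/Δz = 0.589/28 = 0.021 kg m⁻⁴
The largest gradient is in the 181–196 m interval — the pycnocline.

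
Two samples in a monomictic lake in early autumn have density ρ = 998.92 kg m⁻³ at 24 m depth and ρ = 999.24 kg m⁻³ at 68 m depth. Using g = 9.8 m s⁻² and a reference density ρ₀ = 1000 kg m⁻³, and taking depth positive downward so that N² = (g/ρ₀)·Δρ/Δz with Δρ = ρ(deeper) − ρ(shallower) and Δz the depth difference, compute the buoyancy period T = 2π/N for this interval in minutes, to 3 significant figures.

Δρ = 999.24 − 998.92 = 0.32 kg m⁻³ over Δz = 68 − 24 = 44 m.
N² = (9.8/1000) × (0.32/44) = 7.1273 × 10⁻⁵ s⁻².
N = √(7.1273 × 10⁻⁵) = 8.4423 × 10⁻³ rad s⁻¹, so T = 2π/N = 744.25 s = 12.404 min ≈ 12.4 min.

12.4 min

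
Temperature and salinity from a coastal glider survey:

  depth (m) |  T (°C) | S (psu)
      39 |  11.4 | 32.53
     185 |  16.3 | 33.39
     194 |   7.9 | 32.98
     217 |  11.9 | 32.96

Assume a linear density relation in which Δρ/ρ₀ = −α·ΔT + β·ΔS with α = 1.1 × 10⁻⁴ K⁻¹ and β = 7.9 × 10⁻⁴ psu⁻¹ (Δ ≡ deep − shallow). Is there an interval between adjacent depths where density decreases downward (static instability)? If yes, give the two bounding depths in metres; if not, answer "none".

194–217 m

Evaluate Δρ/ρ₀ = −αΔT + βΔS across each adjacent pair:
  39–185 m: −αΔT+βΔS = −(1.1 × 10⁻⁴)(+4.9)+(7.9 × 10⁻⁴)(+0.86) = 1.4 × 10⁻⁴ → stable
  185–194 m: −αΔT+βΔS = −(1.1 × 10⁻⁴)(-8.4)+(7.9 × 10⁻⁴)(-0.41) = 6.0 × 10⁻⁴ → stable
  194–217 m: −αΔT+βΔS = −(1.1 × 10⁻⁴)(+4.0)+(7.9 × 10⁻⁴)(-0.02) = -4.6 × 10⁻⁴ → UNSTABLE
The 194–217 m interval has Δρ < 0: lighter water underlies denser water.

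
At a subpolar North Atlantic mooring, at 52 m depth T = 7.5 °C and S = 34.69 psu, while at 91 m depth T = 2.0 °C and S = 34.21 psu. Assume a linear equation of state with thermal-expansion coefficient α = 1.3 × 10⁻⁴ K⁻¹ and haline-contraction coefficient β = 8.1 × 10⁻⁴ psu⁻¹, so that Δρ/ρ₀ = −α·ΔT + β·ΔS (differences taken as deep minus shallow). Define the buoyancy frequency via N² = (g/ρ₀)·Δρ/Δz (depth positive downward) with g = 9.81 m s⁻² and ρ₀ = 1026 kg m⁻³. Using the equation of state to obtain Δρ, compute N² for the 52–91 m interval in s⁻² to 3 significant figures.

ΔT = -5.5 K, ΔS = -0.48 psu (deep − shallow).
Δρ/ρ₀ = −αΔT + βΔS = 7.15 × 10⁻⁴ − 3.888 × 10⁻⁴ = 3.262 × 10⁻⁴, so Δρ ≈ 0.3347 kg m⁻³.
N² = (g/ρ₀)·Δρ/Δz = g·(Δρ/ρ₀)/Δz = 9.81 × 3.262 × 10⁻⁴ / 39 = 8.2052 × 10⁻⁵ s⁻² ≈ 8.21 × 10⁻⁵ s⁻².

8.21 × 10⁻⁵ s⁻²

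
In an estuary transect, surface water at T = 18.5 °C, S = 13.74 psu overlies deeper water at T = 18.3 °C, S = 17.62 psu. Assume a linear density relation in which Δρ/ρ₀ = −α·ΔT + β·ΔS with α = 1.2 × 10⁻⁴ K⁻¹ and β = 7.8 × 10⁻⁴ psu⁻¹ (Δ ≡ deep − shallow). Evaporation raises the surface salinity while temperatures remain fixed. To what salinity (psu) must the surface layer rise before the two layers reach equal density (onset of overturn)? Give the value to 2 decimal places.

17.65 psu

Neutral buoyancy requires −α(T_deep − T_surf) + β(S_deep − S_surf′) = 0.
S_surf′ = S_deep − (α/β)·ΔT = 17.62 − (1.2 × 10⁻⁴/7.8 × 10⁻⁴)·(-0.2) = 17.6508 psu.
Increase required: 17.6508 − 13.74 = 3.9108 psu.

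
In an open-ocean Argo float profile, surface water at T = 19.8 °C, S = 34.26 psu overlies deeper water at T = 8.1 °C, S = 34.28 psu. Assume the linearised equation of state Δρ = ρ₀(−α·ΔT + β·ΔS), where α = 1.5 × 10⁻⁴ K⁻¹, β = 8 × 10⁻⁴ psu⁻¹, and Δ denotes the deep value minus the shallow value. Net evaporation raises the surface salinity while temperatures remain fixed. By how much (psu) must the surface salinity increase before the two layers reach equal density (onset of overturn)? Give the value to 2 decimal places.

Neutral buoyancy requires −α(T_deep − T_surf) + β(S_deep − S_surf′) = 0.
S_surf′ = S_deep − (α/β)·ΔT = 34.28 − (1.5 × 10⁻⁴/8 × 10⁻⁴)·(-11.7) = 36.4738 psu.
Increase required: 36.4738 − 34.26 = 2.2138 psu.

2.21 psu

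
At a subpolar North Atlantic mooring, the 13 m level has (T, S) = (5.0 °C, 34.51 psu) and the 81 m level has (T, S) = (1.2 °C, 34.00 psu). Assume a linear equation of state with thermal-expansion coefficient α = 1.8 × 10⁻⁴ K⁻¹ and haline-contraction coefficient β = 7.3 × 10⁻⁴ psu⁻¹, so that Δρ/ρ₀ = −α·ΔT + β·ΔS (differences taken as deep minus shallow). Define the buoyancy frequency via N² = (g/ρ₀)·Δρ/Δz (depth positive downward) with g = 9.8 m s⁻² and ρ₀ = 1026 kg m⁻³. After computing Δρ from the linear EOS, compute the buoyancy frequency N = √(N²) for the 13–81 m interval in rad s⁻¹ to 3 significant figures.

ΔT = -3.8 K, ΔS = -0.51 psu (deep − shallow).
Δρ/ρ₀ = −αΔT + βΔS = 6.84 × 10⁻⁴ − 3.723 × 10⁻⁴ = 3.117 × 10⁻⁴, so Δρ ≈ 0.3198 kg m⁻³.
N² = (g/ρ₀)·Δρ/Δz = g·(Δρ/ρ₀)/Δz = 9.8 × 3.117 × 10⁻⁴ / 68 = 4.4921 × 10⁻⁵ s⁻².
N = √(4.4921 × 10⁻⁵) = 6.7023 × 10⁻³ rad s⁻¹ ≈ 6.70 × 10⁻³ rad s⁻¹.

6.70 × 10⁻³ rad s⁻¹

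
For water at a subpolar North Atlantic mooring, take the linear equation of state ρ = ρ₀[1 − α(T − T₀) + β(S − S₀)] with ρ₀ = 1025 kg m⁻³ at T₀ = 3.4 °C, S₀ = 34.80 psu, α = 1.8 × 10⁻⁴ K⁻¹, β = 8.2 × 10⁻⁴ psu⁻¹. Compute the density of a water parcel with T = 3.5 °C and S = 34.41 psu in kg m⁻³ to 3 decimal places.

1024.654 kg m⁻³

T − T₀ = +0.1 K, S − S₀ = -0.39 psu.
Bracket = 1 − α·(+0.1) + β·(-0.39) = 1 + (-3.378 × 10⁻⁴) = 0.9996622.
ρ = 1025 × 0.9996622 = 1024.654 kg m⁻³.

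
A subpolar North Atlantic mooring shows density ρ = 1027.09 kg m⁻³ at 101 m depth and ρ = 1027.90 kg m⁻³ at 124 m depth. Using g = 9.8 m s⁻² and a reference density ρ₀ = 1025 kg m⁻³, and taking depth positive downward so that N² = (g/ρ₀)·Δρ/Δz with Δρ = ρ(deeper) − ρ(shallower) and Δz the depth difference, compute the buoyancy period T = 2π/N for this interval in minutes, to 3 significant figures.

Δρ = 1027.90 − 1027.09 = 0.81 kg m⁻³ over Δz = 124 − 101 = 23 m.
N² = (9.8/1025) × (0.81/23) = 3.3671 × 10⁻⁴ s⁻².
N = √(3.3671 × 10⁻⁴) = 0.018350 rad s⁻¹, so T = 2π/N = 342.41 s = 5.7068 min ≈ 5.71 min.

5.71 min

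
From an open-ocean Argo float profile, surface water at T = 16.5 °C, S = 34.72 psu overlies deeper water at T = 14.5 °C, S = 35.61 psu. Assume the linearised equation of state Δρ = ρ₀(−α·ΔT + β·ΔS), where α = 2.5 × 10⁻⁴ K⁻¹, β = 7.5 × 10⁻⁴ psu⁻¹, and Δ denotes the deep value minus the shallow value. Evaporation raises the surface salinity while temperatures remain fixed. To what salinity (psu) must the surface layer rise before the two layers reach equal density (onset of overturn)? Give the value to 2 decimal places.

Neutral buoyancy requires −α(T_deep − T_surf) + β(S_deep − S_surf′) = 0.
S_surf′ = S_deep − (α/β)·ΔT = 35.61 − (2.5 × 10⁻⁴/7.5 × 10⁻⁴)·(-2.0) = 36.2767 psu.
Increase required: 36.2767 − 34.72 = 1.5567 psu.

36.28 psu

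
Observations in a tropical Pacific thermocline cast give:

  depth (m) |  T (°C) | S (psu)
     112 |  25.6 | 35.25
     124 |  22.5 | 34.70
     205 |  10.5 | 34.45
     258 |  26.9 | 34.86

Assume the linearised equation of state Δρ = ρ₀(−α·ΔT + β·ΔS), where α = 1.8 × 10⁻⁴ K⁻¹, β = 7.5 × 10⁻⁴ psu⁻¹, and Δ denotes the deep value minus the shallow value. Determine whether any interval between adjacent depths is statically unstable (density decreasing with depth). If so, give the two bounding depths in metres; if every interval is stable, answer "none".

Evaluate Δρ/ρ₀ = −αΔT + βΔS across each adjacent pair:
  112–124 m: −αΔT+βΔS = −(1.8 × 10⁻⁴)(-3.1)+(7.5 × 10⁻⁴)(-0.55) = 1.5 × 10⁻⁴ → stable
  124–205 m: −αΔT+βΔS = −(1.8 × 10⁻⁴)(-12.0)+(7.5 × 10⁻⁴)(-0.25) = 2.0 × 10⁻³ → stable
  205–258 m: −αΔT+βΔS = −(1.8 × 10⁻⁴)(+16.4)+(7.5 × 10⁻⁴)(+0.41) = -2.6 × 10⁻³ → UNSTABLE
The 205–258 m interval has Δρ < 0: lighter water underlies denser water.

205–258 m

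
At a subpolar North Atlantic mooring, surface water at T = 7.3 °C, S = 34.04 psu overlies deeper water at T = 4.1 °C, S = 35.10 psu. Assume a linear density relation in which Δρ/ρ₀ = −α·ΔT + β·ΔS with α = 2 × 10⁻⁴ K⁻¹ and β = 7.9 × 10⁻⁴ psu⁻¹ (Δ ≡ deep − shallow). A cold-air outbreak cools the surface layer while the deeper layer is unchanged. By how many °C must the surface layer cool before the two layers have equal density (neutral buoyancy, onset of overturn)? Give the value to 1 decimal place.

7.4 °C

Neutral buoyancy requires Δρ = 0, i.e. −α(T_deep − T_surf′) + β(S_deep − S_surf) = 0.
T_surf′ = T_deep − (β/α)·ΔS = 4.1 − (7.9 × 10⁻⁴/2 × 10⁻⁴)·(+1.06) = -0.087 °C.
Cooling required: 7.3 − (-0.087) = 7.387 °C.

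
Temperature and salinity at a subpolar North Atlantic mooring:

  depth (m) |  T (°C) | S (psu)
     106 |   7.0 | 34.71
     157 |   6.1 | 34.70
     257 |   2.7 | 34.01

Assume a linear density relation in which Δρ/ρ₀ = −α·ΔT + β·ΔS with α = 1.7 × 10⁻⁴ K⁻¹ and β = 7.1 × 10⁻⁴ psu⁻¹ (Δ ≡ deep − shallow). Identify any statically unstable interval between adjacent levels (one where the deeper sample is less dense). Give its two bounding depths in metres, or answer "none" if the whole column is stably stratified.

Evaluate Δρ/ρ₀ = −αΔT + βΔS across each adjacent pair:
  106–157 m: −αΔT+βΔS = −(1.7 × 10⁻⁴)(-0.9)+(7.1 × 10⁻⁴)(-0.01) = 1.5 × 10⁻⁴ → stable
  157–257 m: −αΔT+βΔS = −(1.7 × 10⁻⁴)(-3.4)+(7.1 × 10⁻⁴)(-0.69) = 8.8 × 10⁻⁵ → stable
Every interval has Δρ > 0: the column is stably stratified throughout.

none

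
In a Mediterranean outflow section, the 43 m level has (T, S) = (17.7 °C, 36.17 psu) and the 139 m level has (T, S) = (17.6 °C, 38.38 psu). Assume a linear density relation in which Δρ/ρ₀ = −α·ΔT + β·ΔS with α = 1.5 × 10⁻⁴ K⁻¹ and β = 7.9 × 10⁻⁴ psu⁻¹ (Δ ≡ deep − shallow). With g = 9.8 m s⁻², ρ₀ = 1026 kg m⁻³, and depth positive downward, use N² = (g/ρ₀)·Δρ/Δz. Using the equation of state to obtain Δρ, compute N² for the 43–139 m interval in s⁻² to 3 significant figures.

1.80 × 10⁻⁴ s⁻²

ΔT = -0.1 K, ΔS = +2.21 psu (deep − shallow).
Δρ/ρ₀ = −αΔT + βΔS = 1.50 × 10⁻⁵ + 1.7459 × 10⁻³ = 1.7609 × 10⁻³, so Δρ ≈ 1.807 kg m⁻³.
N² = (g/ρ₀)·Δρ/Δz = g·(Δρ/ρ₀)/Δz = 9.8 × 1.7609 × 10⁻³ / 96 = 1.7976 × 10⁻⁴ s⁻² ≈ 1.80 × 10⁻⁴ s⁻².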